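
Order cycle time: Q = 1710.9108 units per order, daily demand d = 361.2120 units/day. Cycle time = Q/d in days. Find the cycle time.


Cycle = 1710.9108 / 361.2120 = 4.7366

4.7366 days


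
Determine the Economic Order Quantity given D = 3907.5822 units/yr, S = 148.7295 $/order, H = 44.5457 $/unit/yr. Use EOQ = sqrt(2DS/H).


2*D*S = 2 * 3907.5822 * 148.7295 = 1162345.4936
2*D*S/H = 26093.3265
EOQ = sqrt(26093.3265) = 161.5343

161.5343 units


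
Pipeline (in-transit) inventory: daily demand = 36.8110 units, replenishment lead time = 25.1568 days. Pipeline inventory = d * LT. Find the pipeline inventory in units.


Pipeline = 36.8110 * 25.1568 = 926.0470

926.0470 units


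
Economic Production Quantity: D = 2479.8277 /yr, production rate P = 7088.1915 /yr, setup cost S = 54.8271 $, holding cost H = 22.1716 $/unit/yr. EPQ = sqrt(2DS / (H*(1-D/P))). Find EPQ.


1 - D/P = 1 - 0.3499 = 0.6501
H*(1-D/P) = 14.4148
2DS = 271923.5226
EPQ = sqrt(18864.2016) = 137.3470

137.3470 units


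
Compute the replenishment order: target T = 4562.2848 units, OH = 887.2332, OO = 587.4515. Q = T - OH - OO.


Inventory position = OH + OO = 887.2332 + 587.4515 = 1474.6847
Q = 4562.2848 - 1474.6847 = 3087.6001

3087.6001 units


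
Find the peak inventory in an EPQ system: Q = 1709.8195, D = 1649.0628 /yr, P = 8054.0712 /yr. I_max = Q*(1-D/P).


D/P = 0.2047
1 - D/P = 0.7953
I_max = 1709.8195 * 0.7953 = 1359.7357

1359.7357 units


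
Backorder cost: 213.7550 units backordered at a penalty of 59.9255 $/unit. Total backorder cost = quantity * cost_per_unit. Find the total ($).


Total = 213.7550 * 59.9255 = 12809.3753

12809.3753 $


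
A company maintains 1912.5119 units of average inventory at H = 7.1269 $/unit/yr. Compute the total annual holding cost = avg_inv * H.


Cost = 1912.5119 * 7.1269 = 13630.2811

13630.2811 $/yr


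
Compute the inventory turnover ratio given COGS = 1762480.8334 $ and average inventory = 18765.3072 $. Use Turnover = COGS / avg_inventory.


Turnover = 1762480.8334 / 18765.3072 = 93.9223

93.9223


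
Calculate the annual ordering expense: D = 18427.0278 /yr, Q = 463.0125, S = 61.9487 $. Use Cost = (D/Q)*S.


Number of orders = D/Q = 39.7981
Cost = 39.7981 * 61.9487 = 2465.4419

2465.4419 $/yr


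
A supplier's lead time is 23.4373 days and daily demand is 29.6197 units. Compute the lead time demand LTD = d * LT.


LTD = 29.6197 * 23.4373 = 694.2058

694.2058 units


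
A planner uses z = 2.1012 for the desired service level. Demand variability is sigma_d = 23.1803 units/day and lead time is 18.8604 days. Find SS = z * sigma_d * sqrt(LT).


sqrt(LT) = sqrt(18.8604) = 4.3429
SS = 2.1012 * 23.1803 * 4.3429 = 211.5251

211.5251 units


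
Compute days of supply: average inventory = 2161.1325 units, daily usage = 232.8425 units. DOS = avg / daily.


DOS = 2161.1325 / 232.8425 = 9.2815

9.2815 days


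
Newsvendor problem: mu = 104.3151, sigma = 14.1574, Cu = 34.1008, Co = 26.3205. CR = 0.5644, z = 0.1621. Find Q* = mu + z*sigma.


CR = Cu/(Cu+Co) = 34.1008/(34.1008+26.3205) = 0.5644
z = 0.1621
Q* = 104.3151 + 0.1621 * 14.1574 = 106.6100

106.6100 units


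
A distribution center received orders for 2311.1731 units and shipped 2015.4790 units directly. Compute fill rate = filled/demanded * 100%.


FR = 2015.4790 / 2311.1731 * 100 = 87.2059

87.2059%


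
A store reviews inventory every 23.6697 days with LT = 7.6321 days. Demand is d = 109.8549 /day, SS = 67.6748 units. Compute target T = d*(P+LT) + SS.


P + LT = 31.3018
d*(P+LT) = 109.8549 * 31.3018 = 3438.6561
T = 3438.6561 + 67.6748 = 3506.3309

3506.3309 units


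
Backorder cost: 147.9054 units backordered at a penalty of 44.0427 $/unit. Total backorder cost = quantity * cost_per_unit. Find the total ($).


Total = 147.9054 * 44.0427 = 6514.1532

6514.1532 $


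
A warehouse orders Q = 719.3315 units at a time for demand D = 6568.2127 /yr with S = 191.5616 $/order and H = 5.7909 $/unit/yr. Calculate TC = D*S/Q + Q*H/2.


Ordering cost = D*S/Q = 1749.1481
Holding cost = Q*H/2 = 2082.7884
TC = 1749.1481 + 2082.7884 = 3831.9365

3831.9365 $/yr


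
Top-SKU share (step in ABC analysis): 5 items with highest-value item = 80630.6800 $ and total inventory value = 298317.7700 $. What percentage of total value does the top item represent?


Top item = 80630.6800
Total = 298317.7700
Percentage = 80630.6800 / 298317.7700 * 100 = 27.0285

27.0285%


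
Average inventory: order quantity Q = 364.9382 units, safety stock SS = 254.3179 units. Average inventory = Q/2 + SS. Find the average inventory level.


Q/2 = 182.4691
Avg = 182.4691 + 254.3179 = 436.7870

436.7870 units


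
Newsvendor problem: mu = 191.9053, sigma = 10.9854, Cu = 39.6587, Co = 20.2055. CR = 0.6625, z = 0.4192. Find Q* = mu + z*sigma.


CR = Cu/(Cu+Co) = 39.6587/(39.6587+20.2055) = 0.6625
z = 0.4192
Q* = 191.9053 + 0.4192 * 10.9854 = 196.5104

196.5104 units


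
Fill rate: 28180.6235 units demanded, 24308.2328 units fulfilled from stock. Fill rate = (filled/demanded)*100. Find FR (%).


FR = 24308.2328 / 28180.6235 * 100 = 86.2587

86.2587%


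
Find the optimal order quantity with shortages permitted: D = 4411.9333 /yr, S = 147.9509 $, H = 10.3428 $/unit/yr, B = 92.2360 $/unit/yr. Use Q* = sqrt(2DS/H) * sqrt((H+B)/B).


sqrt(2DS/H) = 355.2787
sqrt((H+B)/B) = 1.0546
Q* = 355.2787 * 1.0546 = 374.6690

374.6690 units


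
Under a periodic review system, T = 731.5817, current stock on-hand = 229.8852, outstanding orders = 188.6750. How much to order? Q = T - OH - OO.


Inventory position = OH + OO = 229.8852 + 188.6750 = 418.5602
Q = 731.5817 - 418.5602 = 313.0215

313.0215 units


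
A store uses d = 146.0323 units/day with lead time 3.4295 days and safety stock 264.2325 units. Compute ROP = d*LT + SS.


d*LT = 146.0323 * 3.4295 = 500.8178
ROP = 500.8178 + 264.2325 = 765.0503

765.0503 units


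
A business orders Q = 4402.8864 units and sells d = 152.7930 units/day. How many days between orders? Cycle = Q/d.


Cycle = 4402.8864 / 152.7930 = 28.8160

28.8160 days


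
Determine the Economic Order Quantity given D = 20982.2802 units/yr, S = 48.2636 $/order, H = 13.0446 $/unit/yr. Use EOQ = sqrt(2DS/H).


2*D*S = 2 * 20982.2802 * 48.2636 = 2025360.7573
2*D*S/H = 155264.3053
EOQ = sqrt(155264.3053) = 394.0359

394.0359 units


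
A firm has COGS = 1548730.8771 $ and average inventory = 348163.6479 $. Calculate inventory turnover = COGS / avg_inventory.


Turnover = 1548730.8771 / 348163.6479 = 4.4483

4.4483


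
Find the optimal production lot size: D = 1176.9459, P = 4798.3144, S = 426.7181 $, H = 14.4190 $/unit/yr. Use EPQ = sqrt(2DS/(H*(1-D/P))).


1 - D/P = 1 - 0.2453 = 0.7547
H*(1-D/P) = 10.8823
2DS = 1004448.2365
EPQ = sqrt(92301.4237) = 303.8115

303.8115 units


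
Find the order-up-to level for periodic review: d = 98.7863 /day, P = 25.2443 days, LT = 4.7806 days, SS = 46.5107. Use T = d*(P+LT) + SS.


P + LT = 30.0249
d*(P+LT) = 98.7863 * 30.0249 = 2966.0488
T = 2966.0488 + 46.5107 = 3012.5595

3012.5595 units


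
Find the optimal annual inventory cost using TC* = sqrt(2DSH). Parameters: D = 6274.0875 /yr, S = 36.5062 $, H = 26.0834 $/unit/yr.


2*D*S*H = 11948445.2287
TC* = sqrt(11948445.2287) = 3456.6523

3456.6523 $/yr


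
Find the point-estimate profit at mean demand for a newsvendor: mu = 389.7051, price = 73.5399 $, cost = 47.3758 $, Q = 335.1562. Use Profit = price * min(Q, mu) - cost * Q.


Sales at mu = min(335.1562, 389.7051) = 335.1562
Revenue = 73.5399 * 335.1562 = 24647.3534
Total cost = 47.3758 * 335.1562 = 15878.2931
Profit = 24647.3534 - 15878.2931 = 8769.0603

8769.0603 $


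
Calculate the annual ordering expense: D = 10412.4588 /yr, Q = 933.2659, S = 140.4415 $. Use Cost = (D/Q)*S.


Number of orders = D/Q = 11.1570
Cost = 11.1570 * 140.4415 = 1566.9075

1566.9075 $/yr


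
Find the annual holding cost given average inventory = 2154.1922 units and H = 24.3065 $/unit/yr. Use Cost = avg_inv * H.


Cost = 2154.1922 * 24.3065 = 52360.8727

52360.8727 $/yr


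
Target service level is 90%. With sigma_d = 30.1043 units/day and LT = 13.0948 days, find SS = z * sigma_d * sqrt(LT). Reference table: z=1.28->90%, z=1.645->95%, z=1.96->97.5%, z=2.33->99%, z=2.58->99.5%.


From the table, SL = 90% corresponds to z = 1.28
sqrt(LT) = sqrt(13.0948) = 3.6187
SS = 1.28 * 30.1043 * 3.6187 = 139.4402

139.4402 units


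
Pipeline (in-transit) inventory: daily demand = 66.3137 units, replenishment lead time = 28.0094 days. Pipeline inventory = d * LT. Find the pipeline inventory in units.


Pipeline = 66.3137 * 28.0094 = 1857.4069

1857.4069 units


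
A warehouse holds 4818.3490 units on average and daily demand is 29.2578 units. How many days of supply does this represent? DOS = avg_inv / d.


DOS = 4818.3490 / 29.2578 = 164.6860

164.6860 days


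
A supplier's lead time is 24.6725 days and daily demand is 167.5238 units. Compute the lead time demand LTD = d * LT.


LTD = 167.5238 * 24.6725 = 4133.2310

4133.2310 units


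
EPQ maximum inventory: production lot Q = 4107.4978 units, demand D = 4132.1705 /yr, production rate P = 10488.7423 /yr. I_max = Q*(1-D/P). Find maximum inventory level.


D/P = 0.3940
1 - D/P = 0.6060
I_max = 4107.4978 * 0.6060 = 2489.2979

2489.2979 units


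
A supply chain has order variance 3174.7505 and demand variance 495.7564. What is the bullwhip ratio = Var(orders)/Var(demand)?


BW = 3174.7505 / 495.7564 = 6.4039

6.4039


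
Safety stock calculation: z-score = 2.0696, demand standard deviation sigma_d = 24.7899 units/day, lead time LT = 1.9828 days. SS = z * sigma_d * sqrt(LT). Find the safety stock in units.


sqrt(LT) = sqrt(1.9828) = 1.4081
SS = 2.0696 * 24.7899 * 1.4081 = 72.2438

72.2438 units


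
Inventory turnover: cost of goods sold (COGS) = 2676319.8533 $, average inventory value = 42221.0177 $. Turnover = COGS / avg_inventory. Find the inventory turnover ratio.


Turnover = 2676319.8533 / 42221.0177 = 63.3883

63.3883


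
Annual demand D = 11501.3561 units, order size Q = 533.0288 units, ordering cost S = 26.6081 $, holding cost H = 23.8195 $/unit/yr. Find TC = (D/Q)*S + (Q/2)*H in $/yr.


Ordering cost = D*S/Q = 574.1326
Holding cost = Q*H/2 = 6348.2398
TC = 574.1326 + 6348.2398 = 6922.3724

6922.3724 $/yr


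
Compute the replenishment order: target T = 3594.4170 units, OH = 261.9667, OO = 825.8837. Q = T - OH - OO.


Inventory position = OH + OO = 261.9667 + 825.8837 = 1087.8504
Q = 3594.4170 - 1087.8504 = 2506.5666

2506.5666 units


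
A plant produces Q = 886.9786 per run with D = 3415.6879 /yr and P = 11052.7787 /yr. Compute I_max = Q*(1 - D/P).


D/P = 0.3090
1 - D/P = 0.6910
I_max = 886.9786 * 0.6910 = 612.8718

612.8718 units


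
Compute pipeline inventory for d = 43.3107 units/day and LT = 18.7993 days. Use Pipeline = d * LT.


Pipeline = 43.3107 * 18.7993 = 814.2108

814.2108 units


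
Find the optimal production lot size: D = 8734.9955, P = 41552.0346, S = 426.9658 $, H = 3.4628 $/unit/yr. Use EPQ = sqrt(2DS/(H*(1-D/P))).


1 - D/P = 1 - 0.2102 = 0.7898
H*(1-D/P) = 2.7349
2DS = 7459088.6833
EPQ = sqrt(2727415.2295) = 1651.4888

1651.4888 units


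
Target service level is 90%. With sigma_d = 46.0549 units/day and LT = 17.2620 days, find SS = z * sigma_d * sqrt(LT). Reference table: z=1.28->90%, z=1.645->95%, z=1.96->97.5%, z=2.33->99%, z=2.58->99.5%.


From the table, SL = 90% corresponds to z = 1.28
sqrt(LT) = sqrt(17.2620) = 4.1548
SS = 1.28 * 46.0549 * 4.1548 = 244.9240

244.9240 units


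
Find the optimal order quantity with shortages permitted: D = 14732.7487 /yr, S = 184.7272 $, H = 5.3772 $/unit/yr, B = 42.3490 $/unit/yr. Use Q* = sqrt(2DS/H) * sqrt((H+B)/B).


sqrt(2DS/H) = 1006.1071
sqrt((H+B)/B) = 1.0616
Q* = 1006.1071 * 1.0616 = 1068.0733

1068.0733 units


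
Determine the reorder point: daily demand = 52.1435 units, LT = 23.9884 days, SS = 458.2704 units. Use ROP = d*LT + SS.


d*LT = 52.1435 * 23.9884 = 1250.8391
ROP = 1250.8391 + 458.2704 = 1709.1095

1709.1095 units


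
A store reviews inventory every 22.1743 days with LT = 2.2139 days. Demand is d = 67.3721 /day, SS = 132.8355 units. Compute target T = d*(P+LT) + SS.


P + LT = 24.3882
d*(P+LT) = 67.3721 * 24.3882 = 1643.0842
T = 1643.0842 + 132.8355 = 1775.9197

1775.9197 units


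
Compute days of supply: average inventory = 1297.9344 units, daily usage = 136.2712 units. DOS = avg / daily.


DOS = 1297.9344 / 136.2712 = 9.5246

9.5246 days


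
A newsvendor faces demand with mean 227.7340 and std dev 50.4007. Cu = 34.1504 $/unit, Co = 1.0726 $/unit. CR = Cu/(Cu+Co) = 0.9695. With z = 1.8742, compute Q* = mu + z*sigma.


CR = Cu/(Cu+Co) = 34.1504/(34.1504+1.0726) = 0.9695
z = 1.8742
Q* = 227.7340 + 1.8742 * 50.4007 = 322.1950

322.1950 units


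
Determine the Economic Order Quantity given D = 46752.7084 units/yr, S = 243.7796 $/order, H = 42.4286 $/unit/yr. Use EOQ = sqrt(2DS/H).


2*D*S = 2 * 46752.7084 * 243.7796 = 22794713.1053
2*D*S/H = 537248.7686
EOQ = sqrt(537248.7686) = 732.9726

732.9726 units


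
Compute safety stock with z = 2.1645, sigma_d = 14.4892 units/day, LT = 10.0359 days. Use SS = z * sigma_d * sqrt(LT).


sqrt(LT) = sqrt(10.0359) = 3.1679
SS = 2.1645 * 14.4892 * 3.1679 = 99.3528

99.3528 units


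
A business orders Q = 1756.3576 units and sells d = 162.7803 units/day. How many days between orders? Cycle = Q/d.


Cycle = 1756.3576 / 162.7803 = 10.7897

10.7897 days


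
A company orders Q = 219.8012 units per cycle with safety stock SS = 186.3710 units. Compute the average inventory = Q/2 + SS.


Q/2 = 109.9006
Avg = 109.9006 + 186.3710 = 296.2716

296.2716 units


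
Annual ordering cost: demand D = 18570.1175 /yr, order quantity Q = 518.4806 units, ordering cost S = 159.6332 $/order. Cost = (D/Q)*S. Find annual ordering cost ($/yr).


Number of orders = D/Q = 35.8164
Cost = 35.8164 * 159.6332 = 5717.4893

5717.4893 $/yr


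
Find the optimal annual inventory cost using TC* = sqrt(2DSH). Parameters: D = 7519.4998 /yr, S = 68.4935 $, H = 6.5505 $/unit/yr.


2*D*S*H = 6747497.8970
TC* = sqrt(6747497.8970) = 2597.5946

2597.5946 $/yr


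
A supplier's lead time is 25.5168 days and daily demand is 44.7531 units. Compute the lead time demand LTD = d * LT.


LTD = 44.7531 * 25.5168 = 1141.9559

1141.9559 units


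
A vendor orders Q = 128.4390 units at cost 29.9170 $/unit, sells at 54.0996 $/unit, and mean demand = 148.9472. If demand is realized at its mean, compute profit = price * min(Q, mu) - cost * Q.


Sales at mu = min(128.4390, 148.9472) = 128.4390
Revenue = 54.0996 * 128.4390 = 6948.4985
Total cost = 29.9170 * 128.4390 = 3842.5096
Profit = 6948.4985 - 3842.5096 = 3105.9890

3105.9890 $


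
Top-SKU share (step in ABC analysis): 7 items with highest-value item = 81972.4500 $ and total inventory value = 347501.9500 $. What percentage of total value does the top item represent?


Top item = 81972.4500
Total = 347501.9500
Percentage = 81972.4500 / 347501.9500 * 100 = 23.5891

23.5891%


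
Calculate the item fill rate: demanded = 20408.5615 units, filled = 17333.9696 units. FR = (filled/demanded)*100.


FR = 17333.9696 / 20408.5615 * 100 = 84.9348

84.9348%


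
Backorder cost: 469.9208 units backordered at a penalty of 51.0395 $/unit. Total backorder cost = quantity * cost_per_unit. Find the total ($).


Total = 469.9208 * 51.0395 = 23984.5227

23984.5227 $


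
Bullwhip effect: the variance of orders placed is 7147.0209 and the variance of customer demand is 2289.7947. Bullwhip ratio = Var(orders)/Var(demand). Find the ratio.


BW = 7147.0209 / 2289.7947 = 3.1212

3.1212


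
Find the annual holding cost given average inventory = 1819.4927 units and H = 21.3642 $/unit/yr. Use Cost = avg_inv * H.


Cost = 1819.4927 * 21.3642 = 38872.0059

38872.0059 $/yr


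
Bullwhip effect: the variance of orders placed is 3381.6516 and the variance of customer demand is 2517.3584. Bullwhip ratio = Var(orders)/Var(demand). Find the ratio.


BW = 3381.6516 / 2517.3584 = 1.3433

1.3433


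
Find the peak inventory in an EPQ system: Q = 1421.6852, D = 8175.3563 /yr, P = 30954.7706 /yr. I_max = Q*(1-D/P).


D/P = 0.2641
1 - D/P = 0.7359
I_max = 1421.6852 * 0.7359 = 1046.2089

1046.2089 units


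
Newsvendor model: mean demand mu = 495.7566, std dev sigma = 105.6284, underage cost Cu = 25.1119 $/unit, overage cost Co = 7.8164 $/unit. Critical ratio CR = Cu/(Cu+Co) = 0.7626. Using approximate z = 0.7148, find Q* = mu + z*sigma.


CR = Cu/(Cu+Co) = 25.1119/(25.1119+7.8164) = 0.7626
z = 0.7148
Q* = 495.7566 + 0.7148 * 105.6284 = 571.2598

571.2598 units


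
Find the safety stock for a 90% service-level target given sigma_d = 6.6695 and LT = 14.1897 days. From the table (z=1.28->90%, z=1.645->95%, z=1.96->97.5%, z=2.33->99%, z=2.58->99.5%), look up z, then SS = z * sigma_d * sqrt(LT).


From the table, SL = 90% corresponds to z = 1.28
sqrt(LT) = sqrt(14.1897) = 3.7669
SS = 1.28 * 6.6695 * 3.7669 = 32.1581

32.1581 units


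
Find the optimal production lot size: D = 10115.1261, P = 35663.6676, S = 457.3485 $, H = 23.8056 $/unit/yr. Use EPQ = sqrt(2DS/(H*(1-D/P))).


1 - D/P = 1 - 0.2836 = 0.7164
H*(1-D/P) = 17.0537
2DS = 9252275.4983
EPQ = sqrt(542536.9417) = 736.5711

736.5711 units


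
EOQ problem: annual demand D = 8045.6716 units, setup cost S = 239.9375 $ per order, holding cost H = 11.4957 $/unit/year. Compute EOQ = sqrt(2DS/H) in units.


2*D*S = 2 * 8045.6716 * 239.9375 = 3860916.6590
2*D*S/H = 335857.4649
EOQ = sqrt(335857.4649) = 579.5321

579.5321 units


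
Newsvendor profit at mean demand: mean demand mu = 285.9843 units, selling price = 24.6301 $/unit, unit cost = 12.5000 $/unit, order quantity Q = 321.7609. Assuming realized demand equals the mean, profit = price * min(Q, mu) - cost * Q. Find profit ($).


Sales at mu = min(321.7609, 285.9843) = 285.9843
Revenue = 24.6301 * 285.9843 = 7043.8219
Total cost = 12.5000 * 321.7609 = 4022.0113
Profit = 7043.8219 - 4022.0113 = 3021.8107

3021.8107 $


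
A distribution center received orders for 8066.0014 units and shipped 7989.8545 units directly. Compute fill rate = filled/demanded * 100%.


FR = 7989.8545 / 8066.0014 * 100 = 99.0560

99.0560%


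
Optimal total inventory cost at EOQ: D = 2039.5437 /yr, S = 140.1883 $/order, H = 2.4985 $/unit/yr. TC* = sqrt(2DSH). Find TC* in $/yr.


2*D*S*H = 1428743.0599
TC* = sqrt(1428743.0599) = 1195.3004

1195.3004 $/yr


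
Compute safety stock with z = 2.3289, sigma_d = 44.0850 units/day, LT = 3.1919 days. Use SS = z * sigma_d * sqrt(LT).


sqrt(LT) = sqrt(3.1919) = 1.7866
SS = 2.3289 * 44.0850 * 1.7866 = 183.4283

183.4283 units


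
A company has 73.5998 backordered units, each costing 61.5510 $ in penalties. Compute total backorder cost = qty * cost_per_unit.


Total = 73.5998 * 61.5510 = 4530.1413

4530.1413 $


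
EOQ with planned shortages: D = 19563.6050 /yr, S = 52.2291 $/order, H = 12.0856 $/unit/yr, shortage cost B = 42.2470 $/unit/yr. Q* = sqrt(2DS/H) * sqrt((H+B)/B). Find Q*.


sqrt(2DS/H) = 411.2080
sqrt((H+B)/B) = 1.1341
Q* = 411.2080 * 1.1341 = 466.3306

466.3306 units


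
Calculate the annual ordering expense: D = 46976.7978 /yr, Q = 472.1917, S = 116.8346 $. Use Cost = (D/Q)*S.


Number of orders = D/Q = 99.4867
Cost = 99.4867 * 116.8346 = 11623.4897

11623.4897 $/yr


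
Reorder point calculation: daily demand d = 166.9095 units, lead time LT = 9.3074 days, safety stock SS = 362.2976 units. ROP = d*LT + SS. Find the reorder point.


d*LT = 166.9095 * 9.3074 = 1553.4935
ROP = 1553.4935 + 362.2976 = 1915.7911

1915.7911 units


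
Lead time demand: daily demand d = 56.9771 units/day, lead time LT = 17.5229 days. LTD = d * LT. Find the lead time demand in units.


LTD = 56.9771 * 17.5229 = 998.4040

998.4040 units


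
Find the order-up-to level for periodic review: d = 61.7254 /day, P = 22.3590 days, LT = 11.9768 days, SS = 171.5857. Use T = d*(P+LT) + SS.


P + LT = 34.3358
d*(P+LT) = 61.7254 * 34.3358 = 2119.3910
T = 2119.3910 + 171.5857 = 2290.9767

2290.9767 units


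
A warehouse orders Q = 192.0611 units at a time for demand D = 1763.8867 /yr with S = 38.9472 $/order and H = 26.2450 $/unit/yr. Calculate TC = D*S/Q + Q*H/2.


Ordering cost = D*S/Q = 357.6906
Holding cost = Q*H/2 = 2520.3218
TC = 357.6906 + 2520.3218 = 2878.0124

2878.0124 $/yr


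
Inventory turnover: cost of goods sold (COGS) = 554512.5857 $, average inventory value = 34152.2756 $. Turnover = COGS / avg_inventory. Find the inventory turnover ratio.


Turnover = 554512.5857 / 34152.2756 = 16.2365

16.2365


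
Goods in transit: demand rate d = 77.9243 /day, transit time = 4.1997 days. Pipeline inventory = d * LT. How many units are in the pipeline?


Pipeline = 77.9243 * 4.1997 = 327.2587

327.2587 units


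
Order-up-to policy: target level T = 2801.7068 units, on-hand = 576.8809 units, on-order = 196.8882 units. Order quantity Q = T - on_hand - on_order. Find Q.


Inventory position = OH + OO = 576.8809 + 196.8882 = 773.7691
Q = 2801.7068 - 773.7691 = 2027.9377

2027.9377 units


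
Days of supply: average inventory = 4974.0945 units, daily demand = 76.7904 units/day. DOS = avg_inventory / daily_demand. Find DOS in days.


DOS = 4974.0945 / 76.7904 = 64.7750

64.7750 days


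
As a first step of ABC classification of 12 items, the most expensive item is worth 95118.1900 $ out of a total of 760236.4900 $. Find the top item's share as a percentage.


Top item = 95118.1900
Total = 760236.4900
Percentage = 95118.1900 / 760236.4900 * 100 = 12.5117

12.5117%


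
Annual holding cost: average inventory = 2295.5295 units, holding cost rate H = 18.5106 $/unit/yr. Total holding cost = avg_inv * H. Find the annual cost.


Cost = 2295.5295 * 18.5106 = 42491.6284

42491.6284 $/yr


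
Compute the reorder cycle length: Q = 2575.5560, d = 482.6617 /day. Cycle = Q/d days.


Cycle = 2575.5560 / 482.6617 = 5.3362

5.3362 days


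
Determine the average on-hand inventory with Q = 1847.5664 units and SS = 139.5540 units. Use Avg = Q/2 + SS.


Q/2 = 923.7832
Avg = 923.7832 + 139.5540 = 1063.3372

1063.3372 units


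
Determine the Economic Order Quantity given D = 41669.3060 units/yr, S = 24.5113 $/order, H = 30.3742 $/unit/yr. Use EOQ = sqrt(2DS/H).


2*D*S = 2 * 41669.3060 * 24.5113 = 2042737.7203
2*D*S/H = 67252.3958
EOQ = sqrt(67252.3958) = 259.3307

259.3307 units


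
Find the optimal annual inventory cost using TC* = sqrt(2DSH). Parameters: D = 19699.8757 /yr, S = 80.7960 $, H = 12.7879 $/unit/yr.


2*D*S*H = 40708263.1787
TC* = sqrt(40708263.1787) = 6380.3027

6380.3027 $/yr


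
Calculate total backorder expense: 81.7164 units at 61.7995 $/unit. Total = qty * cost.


Total = 81.7164 * 61.7995 = 5050.0327

5050.0327 $


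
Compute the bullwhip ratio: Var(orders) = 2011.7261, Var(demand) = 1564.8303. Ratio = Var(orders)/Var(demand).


BW = 2011.7261 / 1564.8303 = 1.2856

1.2856


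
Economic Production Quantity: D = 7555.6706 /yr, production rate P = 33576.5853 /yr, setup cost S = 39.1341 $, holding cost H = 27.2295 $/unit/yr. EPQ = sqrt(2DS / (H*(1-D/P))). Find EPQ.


1 - D/P = 1 - 0.2250 = 0.7750
H*(1-D/P) = 21.1021
2DS = 591368.7377
EPQ = sqrt(28024.1638) = 167.4042

167.4042 units


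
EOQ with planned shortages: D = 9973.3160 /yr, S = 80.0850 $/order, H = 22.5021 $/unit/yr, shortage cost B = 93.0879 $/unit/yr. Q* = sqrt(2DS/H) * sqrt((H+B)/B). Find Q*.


sqrt(2DS/H) = 266.4396
sqrt((H+B)/B) = 1.1143
Q* = 266.4396 * 1.1143 = 296.9015

296.9015 units


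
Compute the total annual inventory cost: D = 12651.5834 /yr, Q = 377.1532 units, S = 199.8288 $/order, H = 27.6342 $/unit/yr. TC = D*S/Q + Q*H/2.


Ordering cost = D*S/Q = 6703.2461
Holding cost = Q*H/2 = 5211.1635
TC = 6703.2461 + 5211.1635 = 11914.4096

11914.4096 $/yr


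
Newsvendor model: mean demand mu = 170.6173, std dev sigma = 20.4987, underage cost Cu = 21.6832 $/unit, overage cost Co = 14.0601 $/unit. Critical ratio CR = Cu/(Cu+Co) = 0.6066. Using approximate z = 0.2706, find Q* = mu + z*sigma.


CR = Cu/(Cu+Co) = 21.6832/(21.6832+14.0601) = 0.6066
z = 0.2706
Q* = 170.6173 + 0.2706 * 20.4987 = 176.1642

176.1642 units


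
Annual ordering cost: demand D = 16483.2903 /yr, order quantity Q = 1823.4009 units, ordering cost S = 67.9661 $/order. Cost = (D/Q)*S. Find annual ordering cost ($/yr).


Number of orders = D/Q = 9.0399
Cost = 9.0399 * 67.9661 = 614.4041

614.4041 $/yr


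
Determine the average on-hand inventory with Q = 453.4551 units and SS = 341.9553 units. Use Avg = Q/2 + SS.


Q/2 = 226.7276
Avg = 226.7276 + 341.9553 = 568.6829

568.6829 units


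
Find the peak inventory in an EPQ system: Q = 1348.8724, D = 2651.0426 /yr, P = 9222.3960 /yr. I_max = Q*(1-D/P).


D/P = 0.2875
1 - D/P = 0.7125
I_max = 1348.8724 * 0.7125 = 961.1295

961.1295 units


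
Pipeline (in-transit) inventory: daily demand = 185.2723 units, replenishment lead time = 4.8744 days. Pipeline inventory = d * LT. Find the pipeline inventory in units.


Pipeline = 185.2723 * 4.8744 = 903.0913

903.0913 units


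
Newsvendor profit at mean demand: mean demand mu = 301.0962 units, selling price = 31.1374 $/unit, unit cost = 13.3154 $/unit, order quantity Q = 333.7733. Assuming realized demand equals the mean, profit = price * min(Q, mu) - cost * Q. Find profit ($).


Sales at mu = min(333.7733, 301.0962) = 301.0962
Revenue = 31.1374 * 301.0962 = 9375.3528
Total cost = 13.3154 * 333.7733 = 4444.3250
Profit = 9375.3528 - 4444.3250 = 4931.0278

4931.0278 $


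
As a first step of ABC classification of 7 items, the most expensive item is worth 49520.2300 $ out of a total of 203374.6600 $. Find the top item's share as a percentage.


Top item = 49520.2300
Total = 203374.6600
Percentage = 49520.2300 / 203374.6600 * 100 = 24.3493

24.3493%


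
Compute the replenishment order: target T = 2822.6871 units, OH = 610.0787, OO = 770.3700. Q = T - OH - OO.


Inventory position = OH + OO = 610.0787 + 770.3700 = 1380.4487
Q = 2822.6871 - 1380.4487 = 1442.2384

1442.2384 units


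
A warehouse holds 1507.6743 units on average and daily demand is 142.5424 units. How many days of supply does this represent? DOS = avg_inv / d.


DOS = 1507.6743 / 142.5424 = 10.5770

10.5770 days


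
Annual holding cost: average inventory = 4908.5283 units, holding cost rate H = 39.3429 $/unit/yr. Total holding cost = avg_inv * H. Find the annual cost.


Cost = 4908.5283 * 39.3429 = 193115.7381

193115.7381 $/yr


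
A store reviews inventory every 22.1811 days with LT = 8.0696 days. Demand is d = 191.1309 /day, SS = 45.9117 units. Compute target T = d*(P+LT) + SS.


P + LT = 30.2507
d*(P+LT) = 191.1309 * 30.2507 = 5781.8435
T = 5781.8435 + 45.9117 = 5827.7552

5827.7552 units


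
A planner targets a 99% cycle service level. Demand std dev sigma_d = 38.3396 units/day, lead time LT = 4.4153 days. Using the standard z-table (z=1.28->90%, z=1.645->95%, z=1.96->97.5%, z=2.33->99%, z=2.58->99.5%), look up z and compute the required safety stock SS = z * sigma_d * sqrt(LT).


From the table, SL = 99% corresponds to z = 2.33
sqrt(LT) = sqrt(4.4153) = 2.1013
SS = 2.33 * 38.3396 * 2.1013 = 187.7084

187.7084 units


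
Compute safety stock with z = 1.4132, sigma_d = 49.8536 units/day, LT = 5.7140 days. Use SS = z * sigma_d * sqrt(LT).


sqrt(LT) = sqrt(5.7140) = 2.3904
SS = 1.4132 * 49.8536 * 2.3904 = 168.4109

168.4109 units


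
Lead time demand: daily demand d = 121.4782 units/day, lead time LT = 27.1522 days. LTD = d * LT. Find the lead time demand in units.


LTD = 121.4782 * 27.1522 = 3298.4004

3298.4004 units


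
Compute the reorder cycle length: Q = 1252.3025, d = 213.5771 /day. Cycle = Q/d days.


Cycle = 1252.3025 / 213.5771 = 5.8635

5.8635 days


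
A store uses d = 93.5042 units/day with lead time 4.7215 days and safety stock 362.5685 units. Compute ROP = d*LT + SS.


d*LT = 93.5042 * 4.7215 = 441.4801
ROP = 441.4801 + 362.5685 = 804.0486

804.0486 units


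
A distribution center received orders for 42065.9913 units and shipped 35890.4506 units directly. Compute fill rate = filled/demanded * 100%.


FR = 35890.4506 / 42065.9913 * 100 = 85.3194

85.3194%


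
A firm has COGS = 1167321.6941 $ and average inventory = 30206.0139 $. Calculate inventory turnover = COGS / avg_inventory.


Turnover = 1167321.6941 / 30206.0139 = 38.6453

38.6453


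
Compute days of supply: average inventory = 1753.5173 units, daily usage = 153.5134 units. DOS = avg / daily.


DOS = 1753.5173 / 153.5134 = 11.4226

11.4226 days


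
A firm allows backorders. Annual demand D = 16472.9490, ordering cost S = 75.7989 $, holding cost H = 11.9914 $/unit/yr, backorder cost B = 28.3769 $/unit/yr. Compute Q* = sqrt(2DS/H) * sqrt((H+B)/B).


sqrt(2DS/H) = 456.3491
sqrt((H+B)/B) = 1.1927
Q* = 456.3491 * 1.1927 = 544.2957

544.2957 units


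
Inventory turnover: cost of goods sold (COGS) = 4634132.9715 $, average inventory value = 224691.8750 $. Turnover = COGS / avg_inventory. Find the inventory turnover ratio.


Turnover = 4634132.9715 / 224691.8750 = 20.6244

20.6244


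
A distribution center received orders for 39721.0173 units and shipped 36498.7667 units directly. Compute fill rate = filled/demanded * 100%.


FR = 36498.7667 / 39721.0173 * 100 = 91.8878

91.8878%


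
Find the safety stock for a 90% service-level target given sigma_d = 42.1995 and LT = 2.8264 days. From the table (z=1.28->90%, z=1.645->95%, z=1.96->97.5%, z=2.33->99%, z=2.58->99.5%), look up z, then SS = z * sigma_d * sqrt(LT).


From the table, SL = 90% corresponds to z = 1.28
sqrt(LT) = sqrt(2.8264) = 1.6812
SS = 1.28 * 42.1995 * 1.6812 = 90.8101

90.8101 units


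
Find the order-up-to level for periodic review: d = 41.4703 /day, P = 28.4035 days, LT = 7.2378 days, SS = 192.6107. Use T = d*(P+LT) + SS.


P + LT = 35.6413
d*(P+LT) = 41.4703 * 35.6413 = 1478.0554
T = 1478.0554 + 192.6107 = 1670.6661

1670.6661 units


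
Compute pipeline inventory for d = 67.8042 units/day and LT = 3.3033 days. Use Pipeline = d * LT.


Pipeline = 67.8042 * 3.3033 = 223.9776

223.9776 units


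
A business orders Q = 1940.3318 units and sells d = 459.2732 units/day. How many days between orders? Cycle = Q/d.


Cycle = 1940.3318 / 459.2732 = 4.2248

4.2248 days


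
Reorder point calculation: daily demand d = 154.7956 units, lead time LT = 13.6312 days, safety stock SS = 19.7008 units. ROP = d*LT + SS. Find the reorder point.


d*LT = 154.7956 * 13.6312 = 2110.0498
ROP = 2110.0498 + 19.7008 = 2129.7506

2129.7506 units


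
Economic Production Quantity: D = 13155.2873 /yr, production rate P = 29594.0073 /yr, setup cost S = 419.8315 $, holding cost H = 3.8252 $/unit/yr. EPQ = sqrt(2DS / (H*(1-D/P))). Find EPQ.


1 - D/P = 1 - 0.4445 = 0.5555
H*(1-D/P) = 2.1248
2DS = 11046008.0002
EPQ = sqrt(5198606.9698) = 2280.0454

2280.0454 units


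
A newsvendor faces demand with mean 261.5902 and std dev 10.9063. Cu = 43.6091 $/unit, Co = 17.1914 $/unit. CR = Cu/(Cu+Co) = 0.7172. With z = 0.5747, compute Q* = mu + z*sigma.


CR = Cu/(Cu+Co) = 43.6091/(43.6091+17.1914) = 0.7172
z = 0.5747
Q* = 261.5902 + 0.5747 * 10.9063 = 267.8581

267.8581 units


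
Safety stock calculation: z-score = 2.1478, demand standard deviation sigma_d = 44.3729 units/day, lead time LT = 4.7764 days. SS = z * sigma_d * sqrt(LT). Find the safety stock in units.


sqrt(LT) = sqrt(4.7764) = 2.1855
SS = 2.1478 * 44.3729 * 2.1855 = 208.2869

208.2869 units


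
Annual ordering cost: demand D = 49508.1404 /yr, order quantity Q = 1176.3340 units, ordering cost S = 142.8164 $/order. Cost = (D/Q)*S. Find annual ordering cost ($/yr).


Number of orders = D/Q = 42.0868
Cost = 42.0868 * 142.8164 = 6010.6861

6010.6861 $/yr


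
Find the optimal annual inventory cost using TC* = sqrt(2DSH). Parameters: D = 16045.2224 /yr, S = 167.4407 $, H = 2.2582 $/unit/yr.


2*D*S*H = 12133865.3380
TC* = sqrt(12133865.3380) = 3483.3698

3483.3698 $/yr


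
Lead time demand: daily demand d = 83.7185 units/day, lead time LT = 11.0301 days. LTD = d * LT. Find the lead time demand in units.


LTD = 83.7185 * 11.0301 = 923.4234

923.4234 units


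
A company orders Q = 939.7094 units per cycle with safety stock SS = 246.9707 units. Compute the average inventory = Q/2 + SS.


Q/2 = 469.8547
Avg = 469.8547 + 246.9707 = 716.8254

716.8254 units


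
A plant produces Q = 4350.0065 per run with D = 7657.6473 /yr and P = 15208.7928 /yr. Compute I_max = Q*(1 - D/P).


D/P = 0.5035
1 - D/P = 0.4965
I_max = 4350.0065 * 0.4965 = 2159.7725

2159.7725 units


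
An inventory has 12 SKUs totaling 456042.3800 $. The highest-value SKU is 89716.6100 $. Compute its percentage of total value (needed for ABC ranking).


Top item = 89716.6100
Total = 456042.3800
Percentage = 89716.6100 / 456042.3800 * 100 = 19.6729

19.6729%


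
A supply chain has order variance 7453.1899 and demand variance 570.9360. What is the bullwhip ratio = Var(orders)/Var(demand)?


BW = 7453.1899 / 570.9360 = 13.0543

13.0543


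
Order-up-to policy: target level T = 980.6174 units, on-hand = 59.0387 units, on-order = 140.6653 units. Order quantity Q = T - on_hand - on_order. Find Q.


Inventory position = OH + OO = 59.0387 + 140.6653 = 199.7040
Q = 980.6174 - 199.7040 = 780.9134

780.9134 units


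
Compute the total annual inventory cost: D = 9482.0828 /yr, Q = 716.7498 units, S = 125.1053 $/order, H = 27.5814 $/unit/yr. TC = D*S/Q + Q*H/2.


Ordering cost = D*S/Q = 1655.0529
Holding cost = Q*H/2 = 9884.4815
TC = 1655.0529 + 9884.4815 = 11539.5343

11539.5343 $/yr


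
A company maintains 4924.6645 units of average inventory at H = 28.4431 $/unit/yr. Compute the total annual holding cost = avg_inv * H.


Cost = 4924.6645 * 28.4431 = 140072.7248

140072.7248 $/yr


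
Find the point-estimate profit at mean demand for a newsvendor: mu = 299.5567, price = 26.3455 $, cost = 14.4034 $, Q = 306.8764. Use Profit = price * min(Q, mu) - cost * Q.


Sales at mu = min(306.8764, 299.5567) = 299.5567
Revenue = 26.3455 * 299.5567 = 7891.9710
Total cost = 14.4034 * 306.8764 = 4420.0635
Profit = 7891.9710 - 4420.0635 = 3471.9075

3471.9075 $


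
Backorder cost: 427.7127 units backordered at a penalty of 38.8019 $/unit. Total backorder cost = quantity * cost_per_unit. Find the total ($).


Total = 427.7127 * 38.8019 = 16596.0654

16596.0654 $


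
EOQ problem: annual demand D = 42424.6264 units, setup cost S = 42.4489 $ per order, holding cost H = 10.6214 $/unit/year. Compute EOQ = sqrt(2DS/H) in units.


2*D*S = 2 * 42424.6264 * 42.4489 = 3601757.4472
2*D*S/H = 339103.8326
EOQ = sqrt(339103.8326) = 582.3262

582.3262 units


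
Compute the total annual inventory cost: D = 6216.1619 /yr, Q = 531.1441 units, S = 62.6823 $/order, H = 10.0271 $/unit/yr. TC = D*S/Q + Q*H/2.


Ordering cost = D*S/Q = 733.5925
Holding cost = Q*H/2 = 2662.9175
TC = 733.5925 + 2662.9175 = 3396.5100

3396.5100 $/yr


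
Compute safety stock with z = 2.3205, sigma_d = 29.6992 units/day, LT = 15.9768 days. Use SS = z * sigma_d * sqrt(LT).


sqrt(LT) = sqrt(15.9768) = 3.9971
SS = 2.3205 * 29.6992 * 3.9971 = 275.4680

275.4680 units


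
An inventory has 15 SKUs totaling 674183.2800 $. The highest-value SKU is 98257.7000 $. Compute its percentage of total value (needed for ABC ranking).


Top item = 98257.7000
Total = 674183.2800
Percentage = 98257.7000 / 674183.2800 * 100 = 14.5743

14.5743%


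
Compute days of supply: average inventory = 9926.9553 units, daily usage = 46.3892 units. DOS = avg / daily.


DOS = 9926.9553 / 46.3892 = 213.9928

213.9928 days


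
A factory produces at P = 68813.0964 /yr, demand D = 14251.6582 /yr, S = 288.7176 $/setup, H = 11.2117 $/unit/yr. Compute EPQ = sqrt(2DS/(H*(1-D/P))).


1 - D/P = 1 - 0.2071 = 0.7929
H*(1-D/P) = 8.8897
2DS = 8229409.1030
EPQ = sqrt(925726.0287) = 962.1466

962.1466 units


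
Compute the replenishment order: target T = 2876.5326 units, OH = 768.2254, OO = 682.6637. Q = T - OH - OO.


Inventory position = OH + OO = 768.2254 + 682.6637 = 1450.8891
Q = 2876.5326 - 1450.8891 = 1425.6435

1425.6435 units


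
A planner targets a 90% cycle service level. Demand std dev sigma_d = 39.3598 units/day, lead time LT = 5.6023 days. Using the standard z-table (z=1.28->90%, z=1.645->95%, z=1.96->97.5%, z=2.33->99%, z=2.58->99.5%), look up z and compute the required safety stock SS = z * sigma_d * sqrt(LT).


From the table, SL = 90% corresponds to z = 1.28
sqrt(LT) = sqrt(5.6023) = 2.3669
SS = 1.28 * 39.3598 * 2.3669 = 119.2466

119.2466 units


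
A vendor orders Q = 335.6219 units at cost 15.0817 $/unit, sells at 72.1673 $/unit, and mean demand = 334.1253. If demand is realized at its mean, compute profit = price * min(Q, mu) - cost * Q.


Sales at mu = min(335.6219, 334.1253) = 334.1253
Revenue = 72.1673 * 334.1253 = 24112.9208
Total cost = 15.0817 * 335.6219 = 5061.7488
Profit = 24112.9208 - 5061.7488 = 19051.1720

19051.1720 $


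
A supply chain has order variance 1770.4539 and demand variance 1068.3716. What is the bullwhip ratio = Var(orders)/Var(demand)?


BW = 1770.4539 / 1068.3716 = 1.6572

1.6572


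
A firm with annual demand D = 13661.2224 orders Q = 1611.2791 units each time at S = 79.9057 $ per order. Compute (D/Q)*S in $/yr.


Number of orders = D/Q = 8.4785
Cost = 8.4785 * 79.9057 = 677.4801

677.4801 $/yr


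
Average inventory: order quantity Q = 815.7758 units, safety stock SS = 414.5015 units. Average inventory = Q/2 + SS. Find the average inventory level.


Q/2 = 407.8879
Avg = 407.8879 + 414.5015 = 822.3894

822.3894 units


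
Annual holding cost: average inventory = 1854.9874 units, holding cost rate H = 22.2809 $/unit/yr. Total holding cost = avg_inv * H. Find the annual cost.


Cost = 1854.9874 * 22.2809 = 41330.7888

41330.7888 $/yr


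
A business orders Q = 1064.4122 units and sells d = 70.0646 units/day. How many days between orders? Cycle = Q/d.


Cycle = 1064.4122 / 70.0646 = 15.1919

15.1919 days


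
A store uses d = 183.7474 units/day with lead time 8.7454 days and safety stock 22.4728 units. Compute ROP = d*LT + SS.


d*LT = 183.7474 * 8.7454 = 1606.9445
ROP = 1606.9445 + 22.4728 = 1629.4173

1629.4173 units


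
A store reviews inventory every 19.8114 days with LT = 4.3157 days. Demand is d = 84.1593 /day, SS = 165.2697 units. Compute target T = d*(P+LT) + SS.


P + LT = 24.1271
d*(P+LT) = 84.1593 * 24.1271 = 2030.5198
T = 2030.5198 + 165.2697 = 2195.7895

2195.7895 units


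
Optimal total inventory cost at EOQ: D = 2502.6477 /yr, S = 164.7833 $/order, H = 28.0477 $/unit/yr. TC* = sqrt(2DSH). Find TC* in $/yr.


2*D*S*H = 23133437.0574
TC* = sqrt(23133437.0574) = 4809.7232

4809.7232 $/yr


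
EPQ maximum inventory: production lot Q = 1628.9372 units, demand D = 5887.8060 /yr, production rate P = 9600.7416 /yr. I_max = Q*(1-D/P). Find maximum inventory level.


D/P = 0.6133
1 - D/P = 0.3867
I_max = 1628.9372 * 0.3867 = 629.9658

629.9658 units


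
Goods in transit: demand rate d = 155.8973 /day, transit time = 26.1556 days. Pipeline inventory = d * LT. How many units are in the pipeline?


Pipeline = 155.8973 * 26.1556 = 4077.5874

4077.5874 units


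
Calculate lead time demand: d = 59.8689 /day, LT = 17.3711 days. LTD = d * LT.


LTD = 59.8689 * 17.3711 = 1039.9886

1039.9886 units


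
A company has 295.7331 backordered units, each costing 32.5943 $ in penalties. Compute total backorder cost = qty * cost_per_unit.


Total = 295.7331 * 32.5943 = 9639.2134

9639.2134 $
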